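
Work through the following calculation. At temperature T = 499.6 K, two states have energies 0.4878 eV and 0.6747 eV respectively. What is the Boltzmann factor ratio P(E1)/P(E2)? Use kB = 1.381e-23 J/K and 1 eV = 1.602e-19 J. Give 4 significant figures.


Step 1: Compute energy difference dE = E1 - E2 = 0.4878 - 0.6747 = -0.1869 eV
Step 2: Convert to Joules: dE_J = -0.1869 * 1.602e-19 = -2.994e-20 J
Step 3: Compute exponent = -dE_J / (kB * T) = -(-2.994e-20) / (1.381e-23 * 499.6) = 4.34
Step 4: P(E1)/P(E2) = exp(4.34) = 76.68

76.68


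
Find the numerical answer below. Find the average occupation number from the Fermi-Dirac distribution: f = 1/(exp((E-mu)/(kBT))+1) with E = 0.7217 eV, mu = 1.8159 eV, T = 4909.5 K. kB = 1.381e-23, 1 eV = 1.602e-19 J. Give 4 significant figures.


Step 1: (E - mu) = 0.7217 - 1.8159 = -1.094 eV
Step 2: Convert: (E-mu)*eV = -1.753e-19 J
Step 3: x = (E-mu)*eV/(kB*T) = -2.585
Step 4: f = 1/(exp(-2.585)+1) = 0.9299

0.9299


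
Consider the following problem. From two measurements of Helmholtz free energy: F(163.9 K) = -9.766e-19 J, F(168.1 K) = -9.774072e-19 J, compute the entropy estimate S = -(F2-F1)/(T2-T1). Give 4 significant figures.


Step 1: dF = F2 - F1 = -9.774072e-19 - (-9.766e-19) = -8.072e-22 J
Step 2: dT = T2 - T1 = 168.1 - 163.9 = 4.2 K
Step 3: S = -dF/dT = -(-8.072e-22)/4.2 = 1.922e-22 J/K

1.922e-22


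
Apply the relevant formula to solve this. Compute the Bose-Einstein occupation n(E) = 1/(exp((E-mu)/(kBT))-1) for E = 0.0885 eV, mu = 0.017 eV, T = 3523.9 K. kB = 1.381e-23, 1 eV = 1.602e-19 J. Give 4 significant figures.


Step 1: (E - mu) = 0.0715 eV
Step 2: x = (E-mu)*eV/(kB*T) = 0.0715*1.602e-19/(1.381e-23*3523.9) = 0.2354
Step 3: exp(x) = 1.265
Step 4: n = 1/(exp(x)-1) = 3.768

3.768


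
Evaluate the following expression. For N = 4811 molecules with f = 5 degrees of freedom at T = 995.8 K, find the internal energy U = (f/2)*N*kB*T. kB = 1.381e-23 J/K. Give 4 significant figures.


Step 1: f/2 = 5/2 = 2.5
Step 2: N*kB*T = 4811*1.381e-23*995.8 = 6.616e-17
Step 3: U = 2.5 * 6.616e-17 = 1.654e-16 J

1.654e-16


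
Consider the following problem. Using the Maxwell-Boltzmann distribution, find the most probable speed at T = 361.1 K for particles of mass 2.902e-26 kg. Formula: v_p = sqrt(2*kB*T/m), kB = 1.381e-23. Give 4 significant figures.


Step 1: Numerator = 2*kB*T = 2*1.381e-23*361.1 = 9.974e-21
Step 2: Ratio = 9.974e-21 / 2.902e-26 = 3.437e+05
Step 3: v_p = sqrt(3.437e+05) = 586.2 m/s

586.2


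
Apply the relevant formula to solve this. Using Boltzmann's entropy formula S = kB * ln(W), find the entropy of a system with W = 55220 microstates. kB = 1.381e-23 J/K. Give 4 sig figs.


Step 1: ln(W) = ln(55220) = 10.92
Step 2: S = kB * ln(W) = 1.381e-23 * 10.92
Step 3: S = 1.508e-22 J/K

1.508e-22


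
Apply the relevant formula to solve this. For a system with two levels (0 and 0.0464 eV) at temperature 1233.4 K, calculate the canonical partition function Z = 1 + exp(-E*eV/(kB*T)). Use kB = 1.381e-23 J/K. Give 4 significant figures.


Step 1: Compute beta*E = E*eV/(kB*T) = 0.0464*1.602e-19/(1.381e-23*1233.4) = 0.4364
Step 2: exp(-beta*E) = exp(-0.4364) = 0.6464
Step 3: Z = 1 + 0.6464 = 1.646

1.646


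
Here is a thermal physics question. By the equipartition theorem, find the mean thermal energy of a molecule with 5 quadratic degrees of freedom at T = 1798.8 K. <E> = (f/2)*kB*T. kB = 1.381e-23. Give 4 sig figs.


Step 1: f/2 = 5/2 = 2.5
Step 2: kB*T = 1.381e-23 * 1798.8 = 2.484e-20
Step 3: <E> = 2.5 * 2.484e-20 = 6.21e-20 J

6.21e-20


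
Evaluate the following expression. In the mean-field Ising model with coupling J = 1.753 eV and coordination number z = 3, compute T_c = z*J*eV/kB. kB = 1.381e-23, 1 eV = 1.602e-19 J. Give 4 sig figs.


Step 1: z*J = 3*1.753 = 5.259 eV
Step 2: Convert to Joules: 5.259*1.602e-19 = 8.425e-19 J
Step 3: T_c = 8.425e-19 / 1.381e-23 = 6.101e+04 K

6.101e+04


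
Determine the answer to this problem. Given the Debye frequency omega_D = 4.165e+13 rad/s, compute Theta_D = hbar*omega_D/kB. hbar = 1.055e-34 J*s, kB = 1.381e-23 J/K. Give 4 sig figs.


Step 1: hbar*omega_D = 1.055e-34 * 4.165e+13 = 4.394e-21 J
Step 2: Theta_D = 4.394e-21 / 1.381e-23
Step 3: Theta_D = 318.2 K

318.2


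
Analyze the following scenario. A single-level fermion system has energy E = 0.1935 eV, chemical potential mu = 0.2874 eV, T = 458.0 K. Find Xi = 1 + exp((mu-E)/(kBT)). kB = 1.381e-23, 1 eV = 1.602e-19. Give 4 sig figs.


Step 1: (mu - E) = 0.2874 - 0.1935 = 0.0939 eV
Step 2: x = (mu-E)*eV/(kB*T) = 0.0939*1.602e-19/(1.381e-23*458.0) = 2.378
Step 3: exp(x) = 10.79
Step 4: Xi = 1 + 10.79 = 11.79

11.79


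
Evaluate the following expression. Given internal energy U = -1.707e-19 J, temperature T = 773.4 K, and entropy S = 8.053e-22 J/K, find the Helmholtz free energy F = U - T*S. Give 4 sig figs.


Step 1: T*S = 773.4 * 8.053e-22 = 6.228e-19 J
Step 2: F = U - T*S = -1.707e-19 - 6.228e-19
Step 3: F = -7.935e-19 J

-7.935e-19


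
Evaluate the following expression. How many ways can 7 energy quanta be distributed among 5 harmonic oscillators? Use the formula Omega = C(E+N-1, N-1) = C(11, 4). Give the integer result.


Step 1: Use binomial coefficient C(11, 4)
Step 2: Numerator = 11! / 7!
Step 3: Denominator = 4!
Step 4: Omega = 330

330


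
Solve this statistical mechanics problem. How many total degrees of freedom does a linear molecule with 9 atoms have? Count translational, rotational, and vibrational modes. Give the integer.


Step 1: Translational DOF = 3
Step 2: Rotational DOF (linear) = 2
Step 3: Vibrational DOF = 3*9 - 5 = 22
Step 4: Total = 3 + 2 + 22 = 27

27


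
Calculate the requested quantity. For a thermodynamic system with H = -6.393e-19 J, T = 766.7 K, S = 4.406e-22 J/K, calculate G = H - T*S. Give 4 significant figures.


Step 1: T*S = 766.7 * 4.406e-22 = 3.378e-19 J
Step 2: G = H - T*S = -6.393e-19 - 3.378e-19
Step 3: G = -9.771e-19 J

-9.771e-19


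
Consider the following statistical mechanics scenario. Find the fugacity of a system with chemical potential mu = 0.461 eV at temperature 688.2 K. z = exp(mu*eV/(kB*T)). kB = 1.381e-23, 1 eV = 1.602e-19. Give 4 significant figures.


Step 1: Convert mu to Joules: 0.461*1.602e-19 = 7.385e-20 J
Step 2: kB*T = 1.381e-23*688.2 = 9.504e-21 J
Step 3: mu/(kB*T) = 7.771
Step 4: z = exp(7.771) = 2370

2370


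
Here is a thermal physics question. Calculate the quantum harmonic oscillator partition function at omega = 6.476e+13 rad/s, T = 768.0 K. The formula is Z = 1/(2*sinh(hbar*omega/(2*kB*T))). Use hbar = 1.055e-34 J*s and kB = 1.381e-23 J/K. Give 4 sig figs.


Step 1: Compute x = hbar*omega/(kB*T) = 1.055e-34*6.476e+13/(1.381e-23*768.0) = 0.6442
Step 2: x/2 = 0.3221
Step 3: sinh(x/2) = 0.3277
Step 4: Z = 1/(2*0.3277) = 1.526

1.526


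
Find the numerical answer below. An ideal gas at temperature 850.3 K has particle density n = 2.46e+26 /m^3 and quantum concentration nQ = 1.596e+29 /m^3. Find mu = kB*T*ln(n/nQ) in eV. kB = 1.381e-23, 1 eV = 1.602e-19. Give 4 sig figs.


Step 1: n/nQ = 2.46e+26/1.596e+29 = 0.001541
Step 2: ln(n/nQ) = -6.475
Step 3: mu = kB*T*ln(n/nQ) = 1.174e-20*-6.475 = -7.603e-20 J
Step 4: Convert to eV: -7.603e-20/1.602e-19 = -0.4746 eV

-0.4746


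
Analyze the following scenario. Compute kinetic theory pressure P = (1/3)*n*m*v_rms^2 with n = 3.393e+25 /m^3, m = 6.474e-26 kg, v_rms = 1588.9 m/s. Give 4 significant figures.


Step 1: v_rms^2 = 1588.9^2 = 2.525e+06
Step 2: n*m = 3.393e+25*6.474e-26 = 2.197
Step 3: P = (1/3)*2.197*2.525e+06 = 1.849e+06 Pa

1.849e+06


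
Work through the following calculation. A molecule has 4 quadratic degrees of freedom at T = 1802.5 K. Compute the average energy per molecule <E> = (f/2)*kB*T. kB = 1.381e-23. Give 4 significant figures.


Step 1: f/2 = 4/2 = 2
Step 2: kB*T = 1.381e-23 * 1802.5 = 2.489e-20
Step 3: <E> = 2 * 2.489e-20 = 4.979e-20 J

4.979e-20


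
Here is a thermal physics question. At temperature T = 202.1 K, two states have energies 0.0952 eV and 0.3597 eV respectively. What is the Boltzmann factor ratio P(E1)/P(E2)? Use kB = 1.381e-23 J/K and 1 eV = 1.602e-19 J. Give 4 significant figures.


Step 1: Compute energy difference dE = E1 - E2 = 0.0952 - 0.3597 = -0.2645 eV
Step 2: Convert to Joules: dE_J = -0.2645 * 1.602e-19 = -4.237e-20 J
Step 3: Compute exponent = -dE_J / (kB * T) = -(-4.237e-20) / (1.381e-23 * 202.1) = 15.18
Step 4: P(E1)/P(E2) = exp(15.18) = 3.921e+06

3.921e+06


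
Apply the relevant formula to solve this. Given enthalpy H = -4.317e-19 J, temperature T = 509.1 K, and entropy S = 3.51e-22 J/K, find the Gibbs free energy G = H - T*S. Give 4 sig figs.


Step 1: T*S = 509.1 * 3.51e-22 = 1.787e-19 J
Step 2: G = H - T*S = -4.317e-19 - 1.787e-19
Step 3: G = -6.104e-19 J

-6.104e-19


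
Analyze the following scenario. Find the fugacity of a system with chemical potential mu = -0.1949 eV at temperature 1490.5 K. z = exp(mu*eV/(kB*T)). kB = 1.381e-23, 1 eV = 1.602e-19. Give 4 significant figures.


Step 1: Convert mu to Joules: -0.1949*1.602e-19 = -3.122e-20 J
Step 2: kB*T = 1.381e-23*1490.5 = 2.058e-20 J
Step 3: mu/(kB*T) = -1.517
Step 4: z = exp(-1.517) = 0.2194

0.2194


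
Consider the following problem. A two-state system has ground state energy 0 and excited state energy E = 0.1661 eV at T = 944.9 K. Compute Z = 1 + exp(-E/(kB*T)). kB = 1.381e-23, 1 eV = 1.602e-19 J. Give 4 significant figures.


Step 1: Compute beta*E = E*eV/(kB*T) = 0.1661*1.602e-19/(1.381e-23*944.9) = 2.039
Step 2: exp(-beta*E) = exp(-2.039) = 0.1301
Step 3: Z = 1 + 0.1301 = 1.13

1.13


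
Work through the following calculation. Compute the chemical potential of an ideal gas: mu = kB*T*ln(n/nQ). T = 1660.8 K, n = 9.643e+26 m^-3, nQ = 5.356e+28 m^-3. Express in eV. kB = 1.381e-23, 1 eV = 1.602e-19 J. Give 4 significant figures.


Step 1: n/nQ = 9.643e+26/5.356e+28 = 0.018
Step 2: ln(n/nQ) = -4.017
Step 3: mu = kB*T*ln(n/nQ) = 2.294e-20*-4.017 = -9.214e-20 J
Step 4: Convert to eV: -9.214e-20/1.602e-19 = -0.5751 eV

-0.5751


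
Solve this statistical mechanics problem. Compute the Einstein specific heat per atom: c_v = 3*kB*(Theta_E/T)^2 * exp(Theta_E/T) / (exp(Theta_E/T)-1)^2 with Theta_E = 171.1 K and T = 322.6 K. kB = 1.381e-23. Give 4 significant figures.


Step 1: x = Theta_E/T = 171.1/322.6 = 0.5304
Step 2: x^2 = 0.2813
Step 3: exp(x) = 1.7
Step 4: c_v = 3*1.381e-23*0.2813*1.7/(1.7-1)^2 = 4.047e-23

4.047e-23


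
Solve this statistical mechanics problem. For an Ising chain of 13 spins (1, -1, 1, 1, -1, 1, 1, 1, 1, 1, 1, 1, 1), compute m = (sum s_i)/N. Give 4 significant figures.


Step 1: Count up spins (+1): 11, down spins (-1): 2
Step 2: Total magnetization M = 11 - 2 = 9
Step 3: m = M/N = 9/13 = 0.6923

0.6923


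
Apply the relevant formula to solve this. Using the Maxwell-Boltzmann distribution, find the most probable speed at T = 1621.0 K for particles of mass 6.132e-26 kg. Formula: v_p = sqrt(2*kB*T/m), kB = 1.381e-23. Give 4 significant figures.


Step 1: Numerator = 2*kB*T = 2*1.381e-23*1621.0 = 4.477e-20
Step 2: Ratio = 4.477e-20 / 6.132e-26 = 7.301e+05
Step 3: v_p = sqrt(7.301e+05) = 854.5 m/s

854.5


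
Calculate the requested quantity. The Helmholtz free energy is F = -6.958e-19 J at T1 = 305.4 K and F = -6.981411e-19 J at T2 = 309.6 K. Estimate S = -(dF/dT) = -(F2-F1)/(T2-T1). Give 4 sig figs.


Step 1: dF = F2 - F1 = -6.981411e-19 - (-6.958e-19) = -2.3411e-21 J
Step 2: dT = T2 - T1 = 309.6 - 305.4 = 4.2 K
Step 3: S = -dF/dT = -(-2.3411e-21)/4.2 = 5.574e-22 J/K

5.574e-22


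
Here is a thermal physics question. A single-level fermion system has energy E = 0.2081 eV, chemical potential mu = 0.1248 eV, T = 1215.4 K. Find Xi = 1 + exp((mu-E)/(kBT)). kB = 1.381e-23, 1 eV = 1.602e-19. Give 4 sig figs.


Step 1: (mu - E) = 0.1248 - 0.2081 = -0.0833 eV
Step 2: x = (mu-E)*eV/(kB*T) = -0.0833*1.602e-19/(1.381e-23*1215.4) = -0.7951
Step 3: exp(x) = 0.4516
Step 4: Xi = 1 + 0.4516 = 1.452

1.452


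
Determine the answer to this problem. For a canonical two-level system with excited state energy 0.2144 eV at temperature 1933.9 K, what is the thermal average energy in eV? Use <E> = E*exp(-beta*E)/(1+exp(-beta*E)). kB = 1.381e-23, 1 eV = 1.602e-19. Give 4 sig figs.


Step 1: beta*E = 0.2144*1.602e-19/(1.381e-23*1933.9) = 1.286
Step 2: exp(-beta*E) = 0.2764
Step 3: <E> = 0.2144*0.2764/(1+0.2764) = 0.04642 eV

0.04642


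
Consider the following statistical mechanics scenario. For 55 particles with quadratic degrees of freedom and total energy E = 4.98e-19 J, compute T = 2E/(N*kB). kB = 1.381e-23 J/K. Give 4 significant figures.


Step 1: Numerator = 2*E = 2*4.98e-19 = 9.96e-19 J
Step 2: Denominator = N*kB = 55*1.381e-23 = 7.595e-22
Step 3: T = 9.96e-19 / 7.595e-22 = 1311 K

1311


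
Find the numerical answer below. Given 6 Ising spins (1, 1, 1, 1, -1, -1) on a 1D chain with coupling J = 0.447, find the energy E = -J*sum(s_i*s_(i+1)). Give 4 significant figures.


Step 1: Nearest-neighbor products: 1, 1, 1, -1, 1
Step 2: Sum of products = 3
Step 3: E = -0.447 * 3 = -1.341

-1.341


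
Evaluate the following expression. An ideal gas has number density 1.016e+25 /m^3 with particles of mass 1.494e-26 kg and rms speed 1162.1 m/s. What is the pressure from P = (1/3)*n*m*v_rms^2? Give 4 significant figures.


Step 1: v_rms^2 = 1162.1^2 = 1.35e+06
Step 2: n*m = 1.016e+25*1.494e-26 = 0.1518
Step 3: P = (1/3)*0.1518*1.35e+06 = 6.833e+04 Pa

6.833e+04


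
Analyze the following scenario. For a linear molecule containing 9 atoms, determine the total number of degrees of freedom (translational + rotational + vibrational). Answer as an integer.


Step 1: Translational DOF = 3
Step 2: Rotational DOF (linear) = 2
Step 3: Vibrational DOF = 3*9 - 5 = 22
Step 4: Total = 3 + 2 + 22 = 27

27


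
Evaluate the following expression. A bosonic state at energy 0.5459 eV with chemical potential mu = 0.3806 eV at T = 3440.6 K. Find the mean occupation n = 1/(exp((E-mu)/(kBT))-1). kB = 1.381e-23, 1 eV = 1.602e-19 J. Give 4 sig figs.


Step 1: (E - mu) = 0.1653 eV
Step 2: x = (E-mu)*eV/(kB*T) = 0.1653*1.602e-19/(1.381e-23*3440.6) = 0.5573
Step 3: exp(x) = 1.746
Step 4: n = 1/(exp(x)-1) = 1.34

1.34


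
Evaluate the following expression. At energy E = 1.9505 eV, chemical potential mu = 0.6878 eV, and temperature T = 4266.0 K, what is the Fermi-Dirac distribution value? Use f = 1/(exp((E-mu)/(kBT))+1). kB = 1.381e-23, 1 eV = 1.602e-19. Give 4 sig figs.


Step 1: (E - mu) = 1.9505 - 0.6878 = 1.263 eV
Step 2: Convert: (E-mu)*eV = 2.023e-19 J
Step 3: x = (E-mu)*eV/(kB*T) = 3.434
Step 4: f = 1/(exp(3.434)+1) = 0.03126

0.03126


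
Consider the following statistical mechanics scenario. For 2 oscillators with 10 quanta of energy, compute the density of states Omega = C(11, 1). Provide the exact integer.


Step 1: Use binomial coefficient C(11, 1)
Step 2: Numerator = 11! / 10!
Step 3: Denominator = 1!
Step 4: Omega = 11

11


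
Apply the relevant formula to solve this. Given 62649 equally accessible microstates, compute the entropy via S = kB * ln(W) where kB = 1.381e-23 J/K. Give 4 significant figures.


Step 1: ln(W) = ln(62649) = 11.05
Step 2: S = kB * ln(W) = 1.381e-23 * 11.05
Step 3: S = 1.525e-22 J/K

1.525e-22


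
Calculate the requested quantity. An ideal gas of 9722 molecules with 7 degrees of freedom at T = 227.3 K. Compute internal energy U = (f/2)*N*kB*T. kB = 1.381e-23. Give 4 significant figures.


Step 1: f/2 = 7/2 = 3.5
Step 2: N*kB*T = 9722*1.381e-23*227.3 = 3.052e-17
Step 3: U = 3.5 * 3.052e-17 = 1.068e-16 J

1.068e-16


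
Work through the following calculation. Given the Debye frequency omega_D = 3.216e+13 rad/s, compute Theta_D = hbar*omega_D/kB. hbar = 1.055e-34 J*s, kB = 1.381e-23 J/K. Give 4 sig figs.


Step 1: hbar*omega_D = 1.055e-34 * 3.216e+13 = 3.393e-21 J
Step 2: Theta_D = 3.393e-21 / 1.381e-23
Step 3: Theta_D = 245.7 K

245.7


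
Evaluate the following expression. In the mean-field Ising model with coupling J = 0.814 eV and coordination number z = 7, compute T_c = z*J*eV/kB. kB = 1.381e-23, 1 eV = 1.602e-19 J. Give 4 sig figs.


Step 1: z*J = 7*0.814 = 5.698 eV
Step 2: Convert to Joules: 5.698*1.602e-19 = 9.128e-19 J
Step 3: T_c = 9.128e-19 / 1.381e-23 = 6.61e+04 K

6.61e+04


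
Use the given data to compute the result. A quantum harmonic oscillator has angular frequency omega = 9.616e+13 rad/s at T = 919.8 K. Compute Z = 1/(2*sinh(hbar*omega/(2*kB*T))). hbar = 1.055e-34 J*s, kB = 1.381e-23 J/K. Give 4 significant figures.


Step 1: Compute x = hbar*omega/(kB*T) = 1.055e-34*9.616e+13/(1.381e-23*919.8) = 0.7987
Step 2: x/2 = 0.3993
Step 3: sinh(x/2) = 0.41
Step 4: Z = 1/(2*0.41) = 1.219

1.219


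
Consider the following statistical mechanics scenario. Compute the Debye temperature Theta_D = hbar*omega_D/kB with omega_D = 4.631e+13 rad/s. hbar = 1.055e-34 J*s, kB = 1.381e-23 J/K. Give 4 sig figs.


Step 1: hbar*omega_D = 1.055e-34 * 4.631e+13 = 4.886e-21 J
Step 2: Theta_D = 4.886e-21 / 1.381e-23
Step 3: Theta_D = 353.8 K

353.8


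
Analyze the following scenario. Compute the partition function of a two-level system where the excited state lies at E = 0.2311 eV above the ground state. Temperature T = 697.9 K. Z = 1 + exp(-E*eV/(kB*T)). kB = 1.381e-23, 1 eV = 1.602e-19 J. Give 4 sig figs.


Step 1: Compute beta*E = E*eV/(kB*T) = 0.2311*1.602e-19/(1.381e-23*697.9) = 3.841
Step 2: exp(-beta*E) = exp(-3.841) = 0.02147
Step 3: Z = 1 + 0.02147 = 1.021

1.021


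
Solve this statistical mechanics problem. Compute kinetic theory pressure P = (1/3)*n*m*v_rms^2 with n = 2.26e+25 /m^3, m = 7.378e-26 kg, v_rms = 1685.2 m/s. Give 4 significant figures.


Step 1: v_rms^2 = 1685.2^2 = 2.84e+06
Step 2: n*m = 2.26e+25*7.378e-26 = 1.667
Step 3: P = (1/3)*1.667*2.84e+06 = 1.578e+06 Pa

1.578e+06


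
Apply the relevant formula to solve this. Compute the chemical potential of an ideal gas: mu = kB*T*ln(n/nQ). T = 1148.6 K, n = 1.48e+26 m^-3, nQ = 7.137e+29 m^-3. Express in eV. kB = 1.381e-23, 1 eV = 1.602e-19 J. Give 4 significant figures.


Step 1: n/nQ = 1.48e+26/7.137e+29 = 0.0002074
Step 2: ln(n/nQ) = -8.481
Step 3: mu = kB*T*ln(n/nQ) = 1.586e-20*-8.481 = -1.345e-19 J
Step 4: Convert to eV: -1.345e-19/1.602e-19 = -0.8397 eV

-0.8397


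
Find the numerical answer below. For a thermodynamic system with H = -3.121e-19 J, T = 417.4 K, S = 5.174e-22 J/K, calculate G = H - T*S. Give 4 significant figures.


Step 1: T*S = 417.4 * 5.174e-22 = 2.16e-19 J
Step 2: G = H - T*S = -3.121e-19 - 2.16e-19
Step 3: G = -5.281e-19 J

-5.281e-19


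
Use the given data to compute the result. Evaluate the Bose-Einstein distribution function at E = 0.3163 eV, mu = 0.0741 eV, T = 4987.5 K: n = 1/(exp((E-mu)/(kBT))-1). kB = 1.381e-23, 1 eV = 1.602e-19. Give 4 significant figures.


Step 1: (E - mu) = 0.2422 eV
Step 2: x = (E-mu)*eV/(kB*T) = 0.2422*1.602e-19/(1.381e-23*4987.5) = 0.5633
Step 3: exp(x) = 1.757
Step 4: n = 1/(exp(x)-1) = 1.322

1.322


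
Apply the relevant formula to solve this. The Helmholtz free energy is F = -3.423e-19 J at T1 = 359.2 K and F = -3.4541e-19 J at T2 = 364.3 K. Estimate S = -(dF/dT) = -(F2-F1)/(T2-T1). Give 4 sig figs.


Step 1: dF = F2 - F1 = -3.4541e-19 - (-3.423e-19) = -3.11e-21 J
Step 2: dT = T2 - T1 = 364.3 - 359.2 = 5.1 K
Step 3: S = -dF/dT = -(-3.11e-21)/5.1 = 6.098e-22 J/K

6.098e-22


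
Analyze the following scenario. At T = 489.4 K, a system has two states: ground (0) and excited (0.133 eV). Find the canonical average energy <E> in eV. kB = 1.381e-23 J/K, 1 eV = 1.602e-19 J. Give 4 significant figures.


Step 1: beta*E = 0.133*1.602e-19/(1.381e-23*489.4) = 3.153
Step 2: exp(-beta*E) = 0.04274
Step 3: <E> = 0.133*0.04274/(1+0.04274) = 0.005452 eV

0.005452


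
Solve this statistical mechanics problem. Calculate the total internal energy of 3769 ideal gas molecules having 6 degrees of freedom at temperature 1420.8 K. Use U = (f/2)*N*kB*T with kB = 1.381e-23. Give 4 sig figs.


Step 1: f/2 = 6/2 = 3.0
Step 2: N*kB*T = 3769*1.381e-23*1420.8 = 7.395e-17
Step 3: U = 3.0 * 7.395e-17 = 2.219e-16 J

2.219e-16


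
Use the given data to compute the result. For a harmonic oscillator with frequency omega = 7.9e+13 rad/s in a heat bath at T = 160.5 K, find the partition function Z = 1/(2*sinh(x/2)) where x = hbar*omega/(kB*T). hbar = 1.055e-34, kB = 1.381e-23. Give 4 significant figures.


Step 1: Compute x = hbar*omega/(kB*T) = 1.055e-34*7.9e+13/(1.381e-23*160.5) = 3.76
Step 2: x/2 = 1.88
Step 3: sinh(x/2) = 3.201
Step 4: Z = 1/(2*3.201) = 0.1562

0.1562


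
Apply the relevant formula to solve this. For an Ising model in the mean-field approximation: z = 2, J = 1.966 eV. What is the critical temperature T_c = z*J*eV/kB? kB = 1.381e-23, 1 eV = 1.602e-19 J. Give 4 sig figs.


Step 1: z*J = 2*1.966 = 3.932 eV
Step 2: Convert to Joules: 3.932*1.602e-19 = 6.299e-19 J
Step 3: T_c = 6.299e-19 / 1.381e-23 = 4.561e+04 K

4.561e+04


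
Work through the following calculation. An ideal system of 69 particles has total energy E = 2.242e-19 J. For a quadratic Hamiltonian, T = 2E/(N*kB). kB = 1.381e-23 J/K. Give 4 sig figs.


Step 1: Numerator = 2*E = 2*2.242e-19 = 4.484e-19 J
Step 2: Denominator = N*kB = 69*1.381e-23 = 9.529e-22
Step 3: T = 4.484e-19 / 9.529e-22 = 470.6 K

470.6


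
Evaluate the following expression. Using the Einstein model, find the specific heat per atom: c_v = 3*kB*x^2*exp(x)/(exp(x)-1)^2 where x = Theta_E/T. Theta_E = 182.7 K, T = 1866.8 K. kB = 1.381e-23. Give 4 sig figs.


Step 1: x = Theta_E/T = 182.7/1866.8 = 0.09787
Step 2: x^2 = 0.009578
Step 3: exp(x) = 1.103
Step 4: c_v = 3*1.381e-23*0.009578*1.103/(1.103-1)^2 = 4.14e-23

4.14e-23


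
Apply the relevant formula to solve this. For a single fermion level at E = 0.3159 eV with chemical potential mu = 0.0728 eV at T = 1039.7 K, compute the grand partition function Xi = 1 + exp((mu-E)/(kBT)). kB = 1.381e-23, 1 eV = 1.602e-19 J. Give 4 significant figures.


Step 1: (mu - E) = 0.0728 - 0.3159 = -0.2431 eV
Step 2: x = (mu-E)*eV/(kB*T) = -0.2431*1.602e-19/(1.381e-23*1039.7) = -2.712
Step 3: exp(x) = 0.06638
Step 4: Xi = 1 + 0.06638 = 1.066

1.066


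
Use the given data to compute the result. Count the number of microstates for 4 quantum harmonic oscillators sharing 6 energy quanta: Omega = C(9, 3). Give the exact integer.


Step 1: Use binomial coefficient C(9, 3)
Step 2: Numerator = 9! / 6!
Step 3: Denominator = 3!
Step 4: Omega = 84

84


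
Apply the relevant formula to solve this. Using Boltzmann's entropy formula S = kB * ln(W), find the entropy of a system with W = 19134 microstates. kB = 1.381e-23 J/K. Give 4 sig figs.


Step 1: ln(W) = ln(19134) = 9.859
Step 2: S = kB * ln(W) = 1.381e-23 * 9.859
Step 3: S = 1.362e-22 J/K

1.362e-22


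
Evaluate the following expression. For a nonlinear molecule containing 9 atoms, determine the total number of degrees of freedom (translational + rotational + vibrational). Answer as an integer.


Step 1: Translational DOF = 3
Step 2: Rotational DOF (nonlinear) = 3
Step 3: Vibrational DOF = 3*9 - 6 = 21
Step 4: Total = 3 + 3 + 21 = 27

27


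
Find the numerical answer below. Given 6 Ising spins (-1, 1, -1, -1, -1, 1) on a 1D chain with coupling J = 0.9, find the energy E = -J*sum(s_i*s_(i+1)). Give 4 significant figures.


Step 1: Nearest-neighbor products: -1, -1, 1, 1, -1
Step 2: Sum of products = -1
Step 3: E = -0.9 * -1 = 0.9

0.9


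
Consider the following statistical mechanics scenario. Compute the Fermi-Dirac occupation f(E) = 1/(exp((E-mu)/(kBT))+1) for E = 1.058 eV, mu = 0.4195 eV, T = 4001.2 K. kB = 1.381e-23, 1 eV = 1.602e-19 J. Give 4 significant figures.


Step 1: (E - mu) = 1.058 - 0.4195 = 0.6385 eV
Step 2: Convert: (E-mu)*eV = 1.023e-19 J
Step 3: x = (E-mu)*eV/(kB*T) = 1.851
Step 4: f = 1/(exp(1.851)+1) = 0.1357

0.1357


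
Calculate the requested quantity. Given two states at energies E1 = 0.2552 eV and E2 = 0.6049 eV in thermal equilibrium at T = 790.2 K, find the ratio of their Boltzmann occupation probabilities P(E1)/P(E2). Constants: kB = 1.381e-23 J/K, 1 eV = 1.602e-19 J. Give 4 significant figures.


Step 1: Compute energy difference dE = E1 - E2 = 0.2552 - 0.6049 = -0.3497 eV
Step 2: Convert to Joules: dE_J = -0.3497 * 1.602e-19 = -5.602e-20 J
Step 3: Compute exponent = -dE_J / (kB * T) = -(-5.602e-20) / (1.381e-23 * 790.2) = 5.134
Step 4: P(E1)/P(E2) = exp(5.134) = 169.6

169.6


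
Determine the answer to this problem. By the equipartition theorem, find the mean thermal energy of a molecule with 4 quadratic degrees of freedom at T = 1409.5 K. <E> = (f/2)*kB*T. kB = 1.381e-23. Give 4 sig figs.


Step 1: f/2 = 4/2 = 2
Step 2: kB*T = 1.381e-23 * 1409.5 = 1.947e-20
Step 3: <E> = 2 * 1.947e-20 = 3.893e-20 J

3.893e-20


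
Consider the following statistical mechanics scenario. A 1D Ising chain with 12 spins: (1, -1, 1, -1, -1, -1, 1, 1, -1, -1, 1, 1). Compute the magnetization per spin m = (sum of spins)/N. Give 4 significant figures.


Step 1: Count up spins (+1): 6, down spins (-1): 6
Step 2: Total magnetization M = 6 - 6 = 0
Step 3: m = M/N = 0/12 = 0

0


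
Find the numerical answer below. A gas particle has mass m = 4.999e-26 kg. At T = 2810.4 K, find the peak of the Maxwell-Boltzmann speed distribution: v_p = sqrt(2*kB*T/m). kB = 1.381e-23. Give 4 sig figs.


Step 1: Numerator = 2*kB*T = 2*1.381e-23*2810.4 = 7.762e-20
Step 2: Ratio = 7.762e-20 / 4.999e-26 = 1.553e+06
Step 3: v_p = sqrt(1.553e+06) = 1246 m/s

1246


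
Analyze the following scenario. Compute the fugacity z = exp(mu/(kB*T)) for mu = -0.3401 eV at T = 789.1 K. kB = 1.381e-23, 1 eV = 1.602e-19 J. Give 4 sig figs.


Step 1: Convert mu to Joules: -0.3401*1.602e-19 = -5.448e-20 J
Step 2: kB*T = 1.381e-23*789.1 = 1.09e-20 J
Step 3: mu/(kB*T) = -5
Step 4: z = exp(-5) = 0.00674

0.00674


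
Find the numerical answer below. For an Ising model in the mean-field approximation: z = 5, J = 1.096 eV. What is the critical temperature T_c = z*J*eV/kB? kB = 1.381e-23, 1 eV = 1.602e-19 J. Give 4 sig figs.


Step 1: z*J = 5*1.096 = 5.48 eV
Step 2: Convert to Joules: 5.48*1.602e-19 = 8.779e-19 J
Step 3: T_c = 8.779e-19 / 1.381e-23 = 6.357e+04 K

6.357e+04


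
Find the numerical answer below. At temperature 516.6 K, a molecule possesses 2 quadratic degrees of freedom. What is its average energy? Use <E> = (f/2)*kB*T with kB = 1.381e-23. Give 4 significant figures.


Step 1: f/2 = 2/2 = 1
Step 2: kB*T = 1.381e-23 * 516.6 = 7.134e-21
Step 3: <E> = 1 * 7.134e-21 = 7.134e-21 J

7.134e-21


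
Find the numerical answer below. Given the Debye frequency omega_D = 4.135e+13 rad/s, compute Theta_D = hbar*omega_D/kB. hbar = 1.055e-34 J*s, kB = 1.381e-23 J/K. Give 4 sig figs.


Step 1: hbar*omega_D = 1.055e-34 * 4.135e+13 = 4.362e-21 J
Step 2: Theta_D = 4.362e-21 / 1.381e-23
Step 3: Theta_D = 315.9 K

315.9


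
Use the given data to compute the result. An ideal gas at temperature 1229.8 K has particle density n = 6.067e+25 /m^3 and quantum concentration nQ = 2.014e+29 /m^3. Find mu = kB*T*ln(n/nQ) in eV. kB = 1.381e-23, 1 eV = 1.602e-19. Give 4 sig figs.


Step 1: n/nQ = 6.067e+25/2.014e+29 = 0.0003012
Step 2: ln(n/nQ) = -8.108
Step 3: mu = kB*T*ln(n/nQ) = 1.698e-20*-8.108 = -1.377e-19 J
Step 4: Convert to eV: -1.377e-19/1.602e-19 = -0.8595 eV

-0.8595


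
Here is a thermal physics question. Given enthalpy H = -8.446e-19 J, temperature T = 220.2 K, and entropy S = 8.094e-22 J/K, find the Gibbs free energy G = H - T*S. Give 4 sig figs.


Step 1: T*S = 220.2 * 8.094e-22 = 1.782e-19 J
Step 2: G = H - T*S = -8.446e-19 - 1.782e-19
Step 3: G = -1.023e-18 J

-1.023e-18


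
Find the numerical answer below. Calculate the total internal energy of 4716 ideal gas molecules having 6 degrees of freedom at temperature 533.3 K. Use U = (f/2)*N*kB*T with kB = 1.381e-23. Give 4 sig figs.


Step 1: f/2 = 6/2 = 3.0
Step 2: N*kB*T = 4716*1.381e-23*533.3 = 3.473e-17
Step 3: U = 3.0 * 3.473e-17 = 1.042e-16 J

1.042e-16


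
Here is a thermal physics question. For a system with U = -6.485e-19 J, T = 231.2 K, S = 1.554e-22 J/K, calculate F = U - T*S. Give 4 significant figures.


Step 1: T*S = 231.2 * 1.554e-22 = 3.593e-20 J
Step 2: F = U - T*S = -6.485e-19 - 3.593e-20
Step 3: F = -6.844e-19 J

-6.844e-19


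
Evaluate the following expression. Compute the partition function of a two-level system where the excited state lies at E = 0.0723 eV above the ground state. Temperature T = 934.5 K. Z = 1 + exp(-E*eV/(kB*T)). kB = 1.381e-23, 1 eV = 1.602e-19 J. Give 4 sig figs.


Step 1: Compute beta*E = E*eV/(kB*T) = 0.0723*1.602e-19/(1.381e-23*934.5) = 0.8975
Step 2: exp(-beta*E) = exp(-0.8975) = 0.4076
Step 3: Z = 1 + 0.4076 = 1.408

1.408


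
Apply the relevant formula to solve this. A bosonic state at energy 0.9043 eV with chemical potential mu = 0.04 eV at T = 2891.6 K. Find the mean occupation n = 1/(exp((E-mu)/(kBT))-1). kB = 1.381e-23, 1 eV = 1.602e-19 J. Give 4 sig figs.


Step 1: (E - mu) = 0.8643 eV
Step 2: x = (E-mu)*eV/(kB*T) = 0.8643*1.602e-19/(1.381e-23*2891.6) = 3.467
Step 3: exp(x) = 32.05
Step 4: n = 1/(exp(x)-1) = 0.03221

0.03221


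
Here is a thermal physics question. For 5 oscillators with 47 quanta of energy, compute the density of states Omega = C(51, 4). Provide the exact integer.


Step 1: Use binomial coefficient C(51, 4)
Step 2: Numerator = 51! / 47!
Step 3: Denominator = 4!
Step 4: Omega = 249900

249900


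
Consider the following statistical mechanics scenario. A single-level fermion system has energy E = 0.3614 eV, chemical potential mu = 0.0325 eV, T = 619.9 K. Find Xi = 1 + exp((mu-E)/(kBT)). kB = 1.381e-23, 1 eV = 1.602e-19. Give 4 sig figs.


Step 1: (mu - E) = 0.0325 - 0.3614 = -0.3289 eV
Step 2: x = (mu-E)*eV/(kB*T) = -0.3289*1.602e-19/(1.381e-23*619.9) = -6.155
Step 3: exp(x) = 0.002123
Step 4: Xi = 1 + 0.002123 = 1.002

1.002


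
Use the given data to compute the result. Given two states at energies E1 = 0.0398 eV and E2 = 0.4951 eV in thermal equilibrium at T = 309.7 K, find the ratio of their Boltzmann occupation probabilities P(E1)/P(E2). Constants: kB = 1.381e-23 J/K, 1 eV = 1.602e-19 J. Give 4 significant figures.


Step 1: Compute energy difference dE = E1 - E2 = 0.0398 - 0.4951 = -0.4553 eV
Step 2: Convert to Joules: dE_J = -0.4553 * 1.602e-19 = -7.294e-20 J
Step 3: Compute exponent = -dE_J / (kB * T) = -(-7.294e-20) / (1.381e-23 * 309.7) = 17.05
Step 4: P(E1)/P(E2) = exp(17.05) = 2.549e+07

2.549e+07


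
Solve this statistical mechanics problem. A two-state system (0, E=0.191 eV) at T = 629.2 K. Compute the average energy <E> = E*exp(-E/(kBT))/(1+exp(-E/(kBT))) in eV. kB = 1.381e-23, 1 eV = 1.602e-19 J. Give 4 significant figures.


Step 1: beta*E = 0.191*1.602e-19/(1.381e-23*629.2) = 3.521
Step 2: exp(-beta*E) = 0.02956
Step 3: <E> = 0.191*0.02956/(1+0.02956) = 0.005484 eV

0.005484


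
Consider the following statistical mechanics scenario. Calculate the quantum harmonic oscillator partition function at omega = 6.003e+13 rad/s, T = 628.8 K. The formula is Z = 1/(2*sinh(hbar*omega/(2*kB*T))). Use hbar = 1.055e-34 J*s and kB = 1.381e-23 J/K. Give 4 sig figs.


Step 1: Compute x = hbar*omega/(kB*T) = 1.055e-34*6.003e+13/(1.381e-23*628.8) = 0.7293
Step 2: x/2 = 0.3647
Step 3: sinh(x/2) = 0.3728
Step 4: Z = 1/(2*0.3728) = 1.341

1.341


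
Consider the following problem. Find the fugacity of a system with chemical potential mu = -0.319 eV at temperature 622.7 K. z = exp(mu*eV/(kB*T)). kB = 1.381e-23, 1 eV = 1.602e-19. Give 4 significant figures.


Step 1: Convert mu to Joules: -0.319*1.602e-19 = -5.11e-20 J
Step 2: kB*T = 1.381e-23*622.7 = 8.599e-21 J
Step 3: mu/(kB*T) = -5.943
Step 4: z = exp(-5.943) = 0.002625

0.002625


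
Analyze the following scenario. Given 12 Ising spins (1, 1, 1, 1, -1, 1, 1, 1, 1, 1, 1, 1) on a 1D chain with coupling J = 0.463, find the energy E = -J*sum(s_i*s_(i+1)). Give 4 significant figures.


Step 1: Nearest-neighbor products: 1, 1, 1, -1, -1, 1, 1, 1, 1, 1, 1
Step 2: Sum of products = 7
Step 3: E = -0.463 * 7 = -3.241

-3.241


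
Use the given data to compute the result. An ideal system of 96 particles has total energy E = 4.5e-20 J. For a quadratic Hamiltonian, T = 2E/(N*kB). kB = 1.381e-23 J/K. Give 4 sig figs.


Step 1: Numerator = 2*E = 2*4.5e-20 = 9e-20 J
Step 2: Denominator = N*kB = 96*1.381e-23 = 1.326e-21
Step 3: T = 9e-20 / 1.326e-21 = 67.89 K

67.89


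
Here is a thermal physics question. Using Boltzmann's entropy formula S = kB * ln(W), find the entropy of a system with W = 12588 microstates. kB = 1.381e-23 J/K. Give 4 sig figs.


Step 1: ln(W) = ln(12588) = 9.44
Step 2: S = kB * ln(W) = 1.381e-23 * 9.44
Step 3: S = 1.304e-22 J/K

1.304e-22


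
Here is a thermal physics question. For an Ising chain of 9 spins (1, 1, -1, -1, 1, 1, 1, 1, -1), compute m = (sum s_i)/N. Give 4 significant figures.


Step 1: Count up spins (+1): 6, down spins (-1): 3
Step 2: Total magnetization M = 6 - 3 = 3
Step 3: m = M/N = 3/9 = 0.3333

0.3333


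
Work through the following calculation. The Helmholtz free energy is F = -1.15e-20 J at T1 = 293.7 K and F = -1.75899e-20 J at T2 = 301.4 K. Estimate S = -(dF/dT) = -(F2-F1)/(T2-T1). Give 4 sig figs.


Step 1: dF = F2 - F1 = -1.75899e-20 - (-1.15e-20) = -6.0899e-21 J
Step 2: dT = T2 - T1 = 301.4 - 293.7 = 7.7 K
Step 3: S = -dF/dT = -(-6.0899e-21)/7.7 = 7.909e-22 J/K

7.909e-22


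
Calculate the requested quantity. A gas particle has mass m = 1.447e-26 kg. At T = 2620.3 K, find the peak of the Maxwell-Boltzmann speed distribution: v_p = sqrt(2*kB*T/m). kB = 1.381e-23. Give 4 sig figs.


Step 1: Numerator = 2*kB*T = 2*1.381e-23*2620.3 = 7.237e-20
Step 2: Ratio = 7.237e-20 / 1.447e-26 = 5.002e+06
Step 3: v_p = sqrt(5.002e+06) = 2236 m/s

2236


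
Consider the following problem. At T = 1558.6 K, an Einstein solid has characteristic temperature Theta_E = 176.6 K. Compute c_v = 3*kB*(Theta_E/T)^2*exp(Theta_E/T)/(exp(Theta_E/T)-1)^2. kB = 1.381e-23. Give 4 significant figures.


Step 1: x = Theta_E/T = 176.6/1558.6 = 0.1133
Step 2: x^2 = 0.01284
Step 3: exp(x) = 1.12
Step 4: c_v = 3*1.381e-23*0.01284*1.12/(1.12-1)^2 = 4.139e-23

4.139e-23


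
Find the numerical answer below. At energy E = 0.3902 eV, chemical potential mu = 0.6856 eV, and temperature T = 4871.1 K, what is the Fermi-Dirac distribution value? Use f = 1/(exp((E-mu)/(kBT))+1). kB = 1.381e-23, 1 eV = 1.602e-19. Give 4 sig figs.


Step 1: (E - mu) = 0.3902 - 0.6856 = -0.2954 eV
Step 2: Convert: (E-mu)*eV = -4.732e-20 J
Step 3: x = (E-mu)*eV/(kB*T) = -0.7035
Step 4: f = 1/(exp(-0.7035)+1) = 0.669

0.669


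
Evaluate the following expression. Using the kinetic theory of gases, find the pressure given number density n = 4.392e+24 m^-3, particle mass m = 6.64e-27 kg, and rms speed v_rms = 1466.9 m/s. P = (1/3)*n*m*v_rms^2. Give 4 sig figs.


Step 1: v_rms^2 = 1466.9^2 = 2.152e+06
Step 2: n*m = 4.392e+24*6.64e-27 = 0.02916
Step 3: P = (1/3)*0.02916*2.152e+06 = 2.092e+04 Pa

2.092e+04


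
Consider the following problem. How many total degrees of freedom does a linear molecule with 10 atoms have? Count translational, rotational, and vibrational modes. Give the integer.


Step 1: Translational DOF = 3
Step 2: Rotational DOF (linear) = 2
Step 3: Vibrational DOF = 3*10 - 5 = 25
Step 4: Total = 3 + 2 + 25 = 30

30


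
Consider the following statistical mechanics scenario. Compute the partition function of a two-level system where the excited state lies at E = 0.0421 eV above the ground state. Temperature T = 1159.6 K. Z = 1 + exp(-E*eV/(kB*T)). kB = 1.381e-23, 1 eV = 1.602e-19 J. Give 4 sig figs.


Step 1: Compute beta*E = E*eV/(kB*T) = 0.0421*1.602e-19/(1.381e-23*1159.6) = 0.4212
Step 2: exp(-beta*E) = exp(-0.4212) = 0.6563
Step 3: Z = 1 + 0.6563 = 1.656

1.656


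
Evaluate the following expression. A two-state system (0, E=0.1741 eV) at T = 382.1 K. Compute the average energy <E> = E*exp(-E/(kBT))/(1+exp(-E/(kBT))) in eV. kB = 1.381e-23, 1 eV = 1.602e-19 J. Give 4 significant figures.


Step 1: beta*E = 0.1741*1.602e-19/(1.381e-23*382.1) = 5.286
Step 2: exp(-beta*E) = 0.005064
Step 3: <E> = 0.1741*0.005064/(1+0.005064) = 0.0008772 eV

0.0008772


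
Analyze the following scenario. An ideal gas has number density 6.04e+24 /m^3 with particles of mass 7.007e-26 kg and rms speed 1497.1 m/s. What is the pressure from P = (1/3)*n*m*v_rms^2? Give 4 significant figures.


Step 1: v_rms^2 = 1497.1^2 = 2.241e+06
Step 2: n*m = 6.04e+24*7.007e-26 = 0.4232
Step 3: P = (1/3)*0.4232*2.241e+06 = 3.162e+05 Pa

3.162e+05


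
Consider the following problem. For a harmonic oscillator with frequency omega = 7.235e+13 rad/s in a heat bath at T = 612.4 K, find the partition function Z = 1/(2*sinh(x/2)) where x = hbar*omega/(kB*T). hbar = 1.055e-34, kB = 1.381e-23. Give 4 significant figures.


Step 1: Compute x = hbar*omega/(kB*T) = 1.055e-34*7.235e+13/(1.381e-23*612.4) = 0.9025
Step 2: x/2 = 0.4513
Step 3: sinh(x/2) = 0.4667
Step 4: Z = 1/(2*0.4667) = 1.071

1.071


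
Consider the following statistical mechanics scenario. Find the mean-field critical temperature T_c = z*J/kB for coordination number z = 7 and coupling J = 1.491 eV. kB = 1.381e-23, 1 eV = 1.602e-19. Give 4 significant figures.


Step 1: z*J = 7*1.491 = 10.44 eV
Step 2: Convert to Joules: 10.44*1.602e-19 = 1.672e-18 J
Step 3: T_c = 1.672e-18 / 1.381e-23 = 1.211e+05 K

1.211e+05


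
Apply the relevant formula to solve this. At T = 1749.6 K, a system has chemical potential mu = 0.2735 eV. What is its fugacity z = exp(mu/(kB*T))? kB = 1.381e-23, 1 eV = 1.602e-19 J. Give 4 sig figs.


Step 1: Convert mu to Joules: 0.2735*1.602e-19 = 4.381e-20 J
Step 2: kB*T = 1.381e-23*1749.6 = 2.416e-20 J
Step 3: mu/(kB*T) = 1.813
Step 4: z = exp(1.813) = 6.131

6.131


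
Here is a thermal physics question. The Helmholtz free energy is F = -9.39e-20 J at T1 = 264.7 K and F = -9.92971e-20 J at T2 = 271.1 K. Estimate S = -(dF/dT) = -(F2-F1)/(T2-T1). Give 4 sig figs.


Step 1: dF = F2 - F1 = -9.92971e-20 - (-9.39e-20) = -5.3971e-21 J
Step 2: dT = T2 - T1 = 271.1 - 264.7 = 6.4 K
Step 3: S = -dF/dT = -(-5.3971e-21)/6.4 = 8.433e-22 J/K

8.433e-22


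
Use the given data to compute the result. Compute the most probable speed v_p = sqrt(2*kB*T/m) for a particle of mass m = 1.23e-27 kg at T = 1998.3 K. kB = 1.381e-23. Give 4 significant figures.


Step 1: Numerator = 2*kB*T = 2*1.381e-23*1998.3 = 5.519e-20
Step 2: Ratio = 5.519e-20 / 1.23e-27 = 4.487e+07
Step 3: v_p = sqrt(4.487e+07) = 6699 m/s

6699


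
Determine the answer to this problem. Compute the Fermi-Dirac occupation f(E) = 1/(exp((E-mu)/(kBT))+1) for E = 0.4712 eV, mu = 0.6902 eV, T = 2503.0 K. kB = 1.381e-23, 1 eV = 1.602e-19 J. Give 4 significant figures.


Step 1: (E - mu) = 0.4712 - 0.6902 = -0.219 eV
Step 2: Convert: (E-mu)*eV = -3.508e-20 J
Step 3: x = (E-mu)*eV/(kB*T) = -1.015
Step 4: f = 1/(exp(-1.015)+1) = 0.734

0.734


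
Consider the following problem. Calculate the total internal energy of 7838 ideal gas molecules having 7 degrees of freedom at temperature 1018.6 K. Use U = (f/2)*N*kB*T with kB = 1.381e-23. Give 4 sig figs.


Step 1: f/2 = 7/2 = 3.5
Step 2: N*kB*T = 7838*1.381e-23*1018.6 = 1.103e-16
Step 3: U = 3.5 * 1.103e-16 = 3.859e-16 J

3.859e-16


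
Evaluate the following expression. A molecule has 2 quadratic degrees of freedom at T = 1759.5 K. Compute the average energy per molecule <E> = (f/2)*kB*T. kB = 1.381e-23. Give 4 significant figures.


Step 1: f/2 = 2/2 = 1
Step 2: kB*T = 1.381e-23 * 1759.5 = 2.43e-20
Step 3: <E> = 1 * 2.43e-20 = 2.43e-20 J

2.43e-20


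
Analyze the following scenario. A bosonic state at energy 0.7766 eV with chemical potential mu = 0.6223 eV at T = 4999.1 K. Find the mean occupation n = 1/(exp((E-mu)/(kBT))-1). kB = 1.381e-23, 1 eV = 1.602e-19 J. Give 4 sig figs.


Step 1: (E - mu) = 0.1543 eV
Step 2: x = (E-mu)*eV/(kB*T) = 0.1543*1.602e-19/(1.381e-23*4999.1) = 0.358
Step 3: exp(x) = 1.431
Step 4: n = 1/(exp(x)-1) = 2.323

2.323
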